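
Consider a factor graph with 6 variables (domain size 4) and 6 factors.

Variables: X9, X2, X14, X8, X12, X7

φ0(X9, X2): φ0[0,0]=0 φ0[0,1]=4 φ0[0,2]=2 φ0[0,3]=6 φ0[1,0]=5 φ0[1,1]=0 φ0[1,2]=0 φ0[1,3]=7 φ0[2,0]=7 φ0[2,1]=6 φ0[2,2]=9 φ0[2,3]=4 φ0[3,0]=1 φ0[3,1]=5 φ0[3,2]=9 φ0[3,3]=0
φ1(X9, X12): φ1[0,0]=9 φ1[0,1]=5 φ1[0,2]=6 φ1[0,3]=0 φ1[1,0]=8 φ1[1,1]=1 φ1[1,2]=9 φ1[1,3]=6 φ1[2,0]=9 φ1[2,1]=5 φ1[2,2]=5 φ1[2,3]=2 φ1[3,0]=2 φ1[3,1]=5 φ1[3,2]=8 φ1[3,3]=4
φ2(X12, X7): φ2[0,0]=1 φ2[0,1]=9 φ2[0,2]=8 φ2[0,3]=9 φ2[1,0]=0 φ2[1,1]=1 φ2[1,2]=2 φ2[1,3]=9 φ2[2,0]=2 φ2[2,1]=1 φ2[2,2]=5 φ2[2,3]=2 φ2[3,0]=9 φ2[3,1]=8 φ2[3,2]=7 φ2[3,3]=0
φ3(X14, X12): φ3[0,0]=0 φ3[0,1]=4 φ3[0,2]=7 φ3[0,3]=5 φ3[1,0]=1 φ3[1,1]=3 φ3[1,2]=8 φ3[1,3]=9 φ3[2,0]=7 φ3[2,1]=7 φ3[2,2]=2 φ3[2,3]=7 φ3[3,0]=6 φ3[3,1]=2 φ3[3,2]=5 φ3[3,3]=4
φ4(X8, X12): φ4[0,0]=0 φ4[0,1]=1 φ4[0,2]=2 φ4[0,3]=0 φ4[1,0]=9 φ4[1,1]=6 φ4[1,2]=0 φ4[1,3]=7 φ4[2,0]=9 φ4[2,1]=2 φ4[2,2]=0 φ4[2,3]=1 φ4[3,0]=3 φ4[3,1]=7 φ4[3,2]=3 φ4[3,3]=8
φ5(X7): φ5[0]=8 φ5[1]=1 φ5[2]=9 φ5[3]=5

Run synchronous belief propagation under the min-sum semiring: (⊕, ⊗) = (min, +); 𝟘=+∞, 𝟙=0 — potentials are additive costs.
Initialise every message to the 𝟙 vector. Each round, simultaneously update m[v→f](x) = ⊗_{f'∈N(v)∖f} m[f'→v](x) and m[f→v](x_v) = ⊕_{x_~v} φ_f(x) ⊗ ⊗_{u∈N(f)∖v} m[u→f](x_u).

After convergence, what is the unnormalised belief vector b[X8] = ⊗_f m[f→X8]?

b[X8] = [6, 10, 7, 12]

init: all messages = 𝟙 over 4 values
r1 m[φ0→X9] = [0, 0, 4, 0]
r1 m[φ0→X2] = [0, 0, 0, 0]
r1 m[φ1→X9] = [0, 1, 2, 2]
r1 m[φ1→X12] = [2, 1, 5, 0]
r1 m[φ2→X12] = [1, 0, 1, 0]
r1 m[φ2→X7] = [0, 1, 2, 0]
r1 m[φ3→X14] = [0, 1, 2, 2]
r1 m[φ3→X12] = [0, 2, 2, 4]
r1 m[φ4→X8] = [0, 0, 0, 3]
r1 m[φ4→X12] = [0, 1, 0, 0]
r1 m[φ5→X7] = [8, 1, 9, 5]
r1 m[X9→φ0] = [0, 0, 0, 0]
r1 m[X9→φ1] = [0, 0, 0, 0]
r1 m[X2→φ0] = [0, 0, 0, 0]
r1 m[X14→φ3] = [0, 0, 0, 0]
r1 m[X8→φ4] = [0, 0, 0, 0]
r1 m[X12→φ1] = [0, 0, 0, 0]
r1 m[X12→φ2] = [0, 0, 0, 0]
r1 m[X12→φ3] = [0, 0, 0, 0]
r1 m[X12→φ4] = [0, 0, 0, 0]
r1 m[X7→φ2] = [0, 0, 0, 0]
r1 m[X7→φ5] = [0, 0, 0, 0]
r2 m[φ0→X9] = [0, 0, 4, 0]
r2 m[φ0→X2] = [0, 0, 0, 0]
r2 m[φ1→X9] = [0, 1, 2, 2]
r2 m[φ1→X12] = [2, 1, 5, 0]
r2 m[φ2→X12] = [1, 0, 1, 0]
r2 m[φ2→X7] = [0, 1, 2, 0]
r2 m[φ3→X14] = [0, 1, 2, 2]
r2 m[φ3→X12] = [0, 2, 2, 4]
r2 m[φ4→X8] = [0, 0, 0, 3]
r2 m[φ4→X12] = [0, 1, 0, 0]
r2 m[φ5→X7] = [8, 1, 9, 5]
r2 m[X9→φ0] = [0, 1, 2, 2]
r2 m[X9→φ1] = [0, 0, 4, 0]
r2 m[X2→φ0] = [0, 0, 0, 0]
r2 m[X14→φ3] = [0, 0, 0, 0]
r2 m[X8→φ4] = [0, 0, 0, 0]
r2 m[X12→φ1] = [1, 3, 3, 4]
r2 m[X12→φ2] = [2, 4, 7, 4]
r2 m[X12→φ3] = [3, 2, 6, 0]
r2 m[X12→φ4] = [3, 3, 8, 4]
r2 m[X7→φ2] = [8, 1, 9, 5]
r2 m[X7→φ5] = [0, 1, 2, 0]
r3 m[φ0→X9] = [0, 0, 4, 0]
r3 m[φ0→X2] = [0, 1, 1, 2]
r3 m[φ1→X9] = [4, 4, 6, 3]
r3 m[φ1→X12] = [2, 1, 6, 0]
r3 m[φ2→X12] = [9, 2, 2, 5]
r3 m[φ2→X7] = [3, 5, 6, 4]
r3 m[φ3→X14] = [3, 4, 7, 4]
r3 m[φ3→X12] = [0, 2, 2, 4]
r3 m[φ4→X8] = [3, 8, 5, 6]
r3 m[φ4→X12] = [0, 1, 0, 0]
r3 m[φ5→X7] = [8, 1, 9, 5]
r3 m[X9→φ0] = [0, 1, 2, 2]
r3 m[X9→φ1] = [0, 0, 4, 0]
r3 m[X2→φ0] = [0, 0, 0, 0]
r3 m[X14→φ3] = [0, 0, 0, 0]
r3 m[X8→φ4] = [0, 0, 0, 0]
r3 m[X12→φ1] = [1, 3, 3, 4]
r3 m[X12→φ2] = [2, 4, 7, 4]
r3 m[X12→φ3] = [3, 2, 6, 0]
r3 m[X12→φ4] = [3, 3, 8, 4]
r3 m[X7→φ2] = [8, 1, 9, 5]
r3 m[X7→φ5] = [0, 1, 2, 0]
r4 m[φ0→X9] = [0, 0, 4, 0]
r4 m[φ0→X2] = [0, 1, 1, 2]
r4 m[φ1→X9] = [4, 4, 6, 3]
r4 m[φ1→X12] = [2, 1, 6, 0]
r4 m[φ2→X12] = [9, 2, 2, 5]
r4 m[φ2→X7] = [3, 5, 6, 4]
r4 m[φ3→X14] = [3, 4, 7, 4]
r4 m[φ3→X12] = [0, 2, 2, 4]
r4 m[φ4→X8] = [3, 8, 5, 6]
r4 m[φ4→X12] = [0, 1, 0, 0]
r4 m[φ5→X7] = [8, 1, 9, 5]
r4 m[X9→φ0] = [4, 4, 6, 3]
r4 m[X9→φ1] = [0, 0, 4, 0]
r4 m[X2→φ0] = [0, 0, 0, 0]
r4 m[X14→φ3] = [0, 0, 0, 0]
r4 m[X8→φ4] = [0, 0, 0, 0]
r4 m[X12→φ1] = [9, 5, 4, 9]
r4 m[X12→φ2] = [2, 4, 8, 4]
r4 m[X12→φ3] = [11, 4, 8, 5]
r4 m[X12→φ4] = [11, 5, 10, 9]
r4 m[X7→φ2] = [8, 1, 9, 5]
r4 m[X7→φ5] = [3, 5, 6, 4]
r5 m[φ0→X9] = [0, 0, 4, 0]
r5 m[φ0→X2] = [4, 4, 4, 3]
r5 m[φ1→X9] = [9, 6, 9, 10]
r5 m[φ1→X12] = [2, 1, 6, 0]
r5 m[φ2→X12] = [9, 2, 2, 5]
r5 m[φ2→X7] = [3, 5, 6, 4]
r5 m[φ3→X14] = [8, 7, 10, 6]
r5 m[φ3→X12] = [0, 2, 2, 4]
r5 m[φ4→X8] = [6, 10, 7, 12]
r5 m[φ4→X12] = [0, 1, 0, 0]
r5 m[φ5→X7] = [8, 1, 9, 5]
r5 m[X9→φ0] = [4, 4, 6, 3]
r5 m[X9→φ1] = [0, 0, 4, 0]
r5 m[X2→φ0] = [0, 0, 0, 0]
r5 m[X14→φ3] = [0, 0, 0, 0]
r5 m[X8→φ4] = [0, 0, 0, 0]
r5 m[X12→φ1] = [9, 5, 4, 9]
r5 m[X12→φ2] = [2, 4, 8, 4]
r5 m[X12→φ3] = [11, 4, 8, 5]
r5 m[X12→φ4] = [11, 5, 10, 9]
r5 m[X7→φ2] = [8, 1, 9, 5]
r5 m[X7→φ5] = [3, 5, 6, 4]
r6 m[φ0→X9] = [0, 0, 4, 0]
r6 m[φ0→X2] = [4, 4, 4, 3]
r6 m[φ1→X9] = [9, 6, 9, 10]
r6 m[φ1→X12] = [2, 1, 6, 0]
r6 m[φ2→X12] = [9, 2, 2, 5]
r6 m[φ2→X7] = [3, 5, 6, 4]
r6 m[φ3→X14] = [8, 7, 10, 6]
r6 m[φ3→X12] = [0, 2, 2, 4]
r6 m[φ4→X8] = [6, 10, 7, 12]
r6 m[φ4→X12] = [0, 1, 0, 0]
r6 m[φ5→X7] = [8, 1, 9, 5]
r6 m[X9→φ0] = [9, 6, 9, 10]
r6 m[X9→φ1] = [0, 0, 4, 0]
r6 m[X2→φ0] = [0, 0, 0, 0]
r6 m[X14→φ3] = [0, 0, 0, 0]
r6 m[X8→φ4] = [0, 0, 0, 0]
r6 m[X12→φ1] = [9, 5, 4, 9]
r6 m[X12→φ2] = [2, 4, 8, 4]
r6 m[X12→φ3] = [11, 4, 8, 5]
r6 m[X12→φ4] = [11, 5, 10, 9]
r6 m[X7→φ2] = [8, 1, 9, 5]
r6 m[X7→φ5] = [3, 5, 6, 4]
r7 m[φ0→X9] = [0, 0, 4, 0]
r7 m[φ0→X2] = [9, 6, 6, 10]
r7 m[φ1→X9] = [9, 6, 9, 10]
r7 m[φ1→X12] = [2, 1, 6, 0]
r7 m[φ2→X12] = [9, 2, 2, 5]
r7 m[φ2→X7] = [3, 5, 6, 4]
r7 m[φ3→X14] = [8, 7, 10, 6]
r7 m[φ3→X12] = [0, 2, 2, 4]
r7 m[φ4→X8] = [6, 10, 7, 12]
r7 m[φ4→X12] = [0, 1, 0, 0]
r7 m[φ5→X7] = [8, 1, 9, 5]
r7 m[X9→φ0] = [9, 6, 9, 10]
r7 m[X9→φ1] = [0, 0, 4, 0]
r7 m[X2→φ0] = [0, 0, 0, 0]
r7 m[X14→φ3] = [0, 0, 0, 0]
r7 m[X8→φ4] = [0, 0, 0, 0]
r7 m[X12→φ1] = [9, 5, 4, 9]
r7 m[X12→φ2] = [2, 4, 8, 4]
r7 m[X12→φ3] = [11, 4, 8, 5]
r7 m[X12→φ4] = [11, 5, 10, 9]
r7 m[X7→φ2] = [8, 1, 9, 5]
r7 m[X7→φ5] = [3, 5, 6, 4]
r8 m[φ0→X9] = [0, 0, 4, 0]
r8 m[φ0→X2] = [9, 6, 6, 10]
r8 m[φ1→X9] = [9, 6, 9, 10]
r8 m[φ1→X12] = [2, 1, 6, 0]
r8 m[φ2→X12] = [9, 2, 2, 5]
r8 m[φ2→X7] = [3, 5, 6, 4]
r8 m[φ3→X14] = [8, 7, 10, 6]
r8 m[φ3→X12] = [0, 2, 2, 4]
r8 m[φ4→X8] = [6, 10, 7, 12]
r8 m[φ4→X12] = [0, 1, 0, 0]
r8 m[φ5→X7] = [8, 1, 9, 5]
r8 m[X9→φ0] = [9, 6, 9, 10]
r8 m[X9→φ1] = [0, 0, 4, 0]
r8 m[X2→φ0] = [0, 0, 0, 0]
r8 m[X14→φ3] = [0, 0, 0, 0]
r8 m[X8→φ4] = [0, 0, 0, 0]
r8 m[X12→φ1] = [9, 5, 4, 9]
r8 m[X12→φ2] = [2, 4, 8, 4]
r8 m[X12→φ3] = [11, 4, 8, 5]
r8 m[X12→φ4] = [11, 5, 10, 9]
r8 m[X7→φ2] = [8, 1, 9, 5]
r8 m[X7→φ5] = [3, 5, 6, 4]
fixed point reached at round 8
b[X8] = ⊗ incoming = [6, 10, 7, 12]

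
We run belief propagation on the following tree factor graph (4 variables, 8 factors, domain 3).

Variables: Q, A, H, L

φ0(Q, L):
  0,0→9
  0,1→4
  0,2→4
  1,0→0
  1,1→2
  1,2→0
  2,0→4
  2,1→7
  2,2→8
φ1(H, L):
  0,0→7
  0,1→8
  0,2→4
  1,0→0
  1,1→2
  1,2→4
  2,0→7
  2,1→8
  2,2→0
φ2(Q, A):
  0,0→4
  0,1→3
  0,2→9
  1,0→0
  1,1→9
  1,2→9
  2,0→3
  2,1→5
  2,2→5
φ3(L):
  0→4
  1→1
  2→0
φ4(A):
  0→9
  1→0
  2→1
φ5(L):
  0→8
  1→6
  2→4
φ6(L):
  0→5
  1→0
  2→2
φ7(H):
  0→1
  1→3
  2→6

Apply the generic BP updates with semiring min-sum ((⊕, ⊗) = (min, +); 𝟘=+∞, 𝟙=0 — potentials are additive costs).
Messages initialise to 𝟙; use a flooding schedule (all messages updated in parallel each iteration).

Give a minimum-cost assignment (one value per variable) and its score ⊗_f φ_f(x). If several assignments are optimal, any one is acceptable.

init: all messages = 𝟙 over 3 values
r1 m[φ0→Q] = [4, 0, 4]
r1 m[φ0→L] = [0, 2, 0]
r1 m[φ1→H] = [4, 0, 0]
r1 m[φ1→L] = [0, 2, 0]
r1 m[φ2→Q] = [3, 0, 3]
r1 m[φ2→A] = [0, 3, 5]
r1 m[φ3→L] = [4, 1, 0]
r1 m[φ4→A] = [9, 0, 1]
r1 m[φ5→L] = [8, 6, 4]
r1 m[φ6→L] = [5, 0, 2]
r1 m[φ7→H] = [1, 3, 6]
r1 m[Q→φ0] = [0, 0, 0]
r1 m[Q→φ2] = [0, 0, 0]
r1 m[A→φ2] = [0, 0, 0]
r1 m[A→φ4] = [0, 0, 0]
r1 m[H→φ1] = [0, 0, 0]
r1 m[H→φ7] = [0, 0, 0]
r1 m[L→φ0] = [0, 0, 0]
r1 m[L→φ1] = [0, 0, 0]
r1 m[L→φ3] = [0, 0, 0]
r1 m[L→φ5] = [0, 0, 0]
r1 m[L→φ6] = [0, 0, 0]
r2 m[φ0→Q] = [4, 0, 4]
r2 m[φ0→L] = [0, 2, 0]
r2 m[φ1→H] = [4, 0, 0]
r2 m[φ1→L] = [0, 2, 0]
r2 m[φ2→Q] = [3, 0, 3]
r2 m[φ2→A] = [0, 3, 5]
r2 m[φ3→L] = [4, 1, 0]
r2 m[φ4→A] = [9, 0, 1]
r2 m[φ5→L] = [8, 6, 4]
r2 m[φ6→L] = [5, 0, 2]
r2 m[φ7→H] = [1, 3, 6]
r2 m[Q→φ0] = [3, 0, 3]
r2 m[Q→φ2] = [4, 0, 4]
r2 m[A→φ2] = [9, 0, 1]
r2 m[A→φ4] = [0, 3, 5]
r2 m[H→φ1] = [1, 3, 6]
r2 m[H→φ7] = [4, 0, 0]
r2 m[L→φ0] = [17, 9, 6]
r2 m[L→φ1] = [17, 9, 6]
r2 m[L→φ3] = [13, 10, 6]
r2 m[L→φ5] = [9, 5, 2]
r2 m[L→φ6] = [12, 11, 4]
r3 m[φ0→Q] = [10, 6, 14]
r3 m[φ0→L] = [0, 2, 0]
r3 m[φ1→H] = [10, 10, 6]
r3 m[φ1→L] = [3, 5, 5]
r3 m[φ2→Q] = [3, 9, 5]
r3 m[φ2→A] = [0, 7, 9]
r3 m[φ3→L] = [4, 1, 0]
r3 m[φ4→A] = [9, 0, 1]
r3 m[φ5→L] = [8, 6, 4]
r3 m[φ6→L] = [5, 0, 2]
r3 m[φ7→H] = [1, 3, 6]
r3 m[Q→φ0] = [3, 0, 3]
r3 m[Q→φ2] = [4, 0, 4]
r3 m[A→φ2] = [9, 0, 1]
r3 m[A→φ4] = [0, 3, 5]
r3 m[H→φ1] = [1, 3, 6]
r3 m[H→φ7] = [4, 0, 0]
r3 m[L→φ0] = [17, 9, 6]
r3 m[L→φ1] = [17, 9, 6]
r3 m[L→φ3] = [13, 10, 6]
r3 m[L→φ5] = [9, 5, 2]
r3 m[L→φ6] = [12, 11, 4]
r4 m[φ0→Q] = [10, 6, 14]
r4 m[φ0→L] = [0, 2, 0]
r4 m[φ1→H] = [10, 10, 6]
r4 m[φ1→L] = [3, 5, 5]
r4 m[φ2→Q] = [3, 9, 5]
r4 m[φ2→A] = [0, 7, 9]
r4 m[φ3→L] = [4, 1, 0]
r4 m[φ4→A] = [9, 0, 1]
r4 m[φ5→L] = [8, 6, 4]
r4 m[φ6→L] = [5, 0, 2]
r4 m[φ7→H] = [1, 3, 6]
r4 m[Q→φ0] = [3, 9, 5]
r4 m[Q→φ2] = [10, 6, 14]
r4 m[A→φ2] = [9, 0, 1]
r4 m[A→φ4] = [0, 7, 9]
r4 m[H→φ1] = [1, 3, 6]
r4 m[H→φ7] = [10, 10, 6]
r4 m[L→φ0] = [20, 12, 11]
r4 m[L→φ1] = [17, 9, 6]
r4 m[L→φ3] = [16, 13, 11]
r4 m[L→φ5] = [12, 8, 7]
r4 m[L→φ6] = [15, 14, 9]
r5 m[φ0→Q] = [15, 11, 19]
r5 m[φ0→L] = [9, 7, 7]
r5 m[φ1→H] = [10, 10, 6]
r5 m[φ1→L] = [3, 5, 5]
r5 m[φ2→Q] = [3, 9, 5]
r5 m[φ2→A] = [6, 13, 15]
r5 m[φ3→L] = [4, 1, 0]
r5 m[φ4→A] = [9, 0, 1]
r5 m[φ5→L] = [8, 6, 4]
r5 m[φ6→L] = [5, 0, 2]
r5 m[φ7→H] = [1, 3, 6]
r5 m[Q→φ0] = [3, 9, 5]
r5 m[Q→φ2] = [10, 6, 14]
r5 m[A→φ2] = [9, 0, 1]
r5 m[A→φ4] = [0, 7, 9]
r5 m[H→φ1] = [1, 3, 6]
r5 m[H→φ7] = [10, 10, 6]
r5 m[L→φ0] = [20, 12, 11]
r5 m[L→φ1] = [17, 9, 6]
r5 m[L→φ3] = [16, 13, 11]
r5 m[L→φ5] = [12, 8, 7]
r5 m[L→φ6] = [15, 14, 9]
r6 m[φ0→Q] = [15, 11, 19]
r6 m[φ0→L] = [9, 7, 7]
r6 m[φ1→H] = [10, 10, 6]
r6 m[φ1→L] = [3, 5, 5]
r6 m[φ2→Q] = [3, 9, 5]
r6 m[φ2→A] = [6, 13, 15]
r6 m[φ3→L] = [4, 1, 0]
r6 m[φ4→A] = [9, 0, 1]
r6 m[φ5→L] = [8, 6, 4]
r6 m[φ6→L] = [5, 0, 2]
r6 m[φ7→H] = [1, 3, 6]
r6 m[Q→φ0] = [3, 9, 5]
r6 m[Q→φ2] = [15, 11, 19]
r6 m[A→φ2] = [9, 0, 1]
r6 m[A→φ4] = [6, 13, 15]
r6 m[H→φ1] = [1, 3, 6]
r6 m[H→φ7] = [10, 10, 6]
r6 m[L→φ0] = [20, 12, 11]
r6 m[L→φ1] = [26, 14, 13]
r6 m[L→φ3] = [25, 18, 18]
r6 m[L→φ5] = [21, 13, 14]
r6 m[L→φ6] = [24, 19, 16]
r7 m[φ0→Q] = [15, 11, 19]
r7 m[φ0→L] = [9, 7, 7]
r7 m[φ1→H] = [17, 16, 13]
r7 m[φ1→L] = [3, 5, 5]
r7 m[φ2→Q] = [3, 9, 5]
r7 m[φ2→A] = [11, 18, 20]
r7 m[φ3→L] = [4, 1, 0]
r7 m[φ4→A] = [9, 0, 1]
r7 m[φ5→L] = [8, 6, 4]
r7 m[φ6→L] = [5, 0, 2]
r7 m[φ7→H] = [1, 3, 6]
r7 m[Q→φ0] = [3, 9, 5]
r7 m[Q→φ2] = [15, 11, 19]
r7 m[A→φ2] = [9, 0, 1]
r7 m[A→φ4] = [6, 13, 15]
r7 m[H→φ1] = [1, 3, 6]
r7 m[H→φ7] = [10, 10, 6]
r7 m[L→φ0] = [20, 12, 11]
r7 m[L→φ1] = [26, 14, 13]
r7 m[L→φ3] = [25, 18, 18]
r7 m[L→φ5] = [21, 13, 14]
r7 m[L→φ6] = [24, 19, 16]
r8 m[φ0→Q] = [15, 11, 19]
r8 m[φ0→L] = [9, 7, 7]
r8 m[φ1→H] = [17, 16, 13]
r8 m[φ1→L] = [3, 5, 5]
r8 m[φ2→Q] = [3, 9, 5]
r8 m[φ2→A] = [11, 18, 20]
r8 m[φ3→L] = [4, 1, 0]
r8 m[φ4→A] = [9, 0, 1]
r8 m[φ5→L] = [8, 6, 4]
r8 m[φ6→L] = [5, 0, 2]
r8 m[φ7→H] = [1, 3, 6]
r8 m[Q→φ0] = [3, 9, 5]
r8 m[Q→φ2] = [15, 11, 19]
r8 m[A→φ2] = [9, 0, 1]
r8 m[A→φ4] = [11, 18, 20]
r8 m[H→φ1] = [1, 3, 6]
r8 m[H→φ7] = [17, 16, 13]
r8 m[L→φ0] = [20, 12, 11]
r8 m[L→φ1] = [26, 14, 13]
r8 m[L→φ3] = [25, 18, 18]
r8 m[L→φ5] = [21, 13, 14]
r8 m[L→φ6] = [24, 19, 16]
r9 m[φ0→Q] = [15, 11, 19]
r9 m[φ0→L] = [9, 7, 7]
r9 m[φ1→H] = [17, 16, 13]
r9 m[φ1→L] = [3, 5, 5]
r9 m[φ2→Q] = [3, 9, 5]
r9 m[φ2→A] = [11, 18, 20]
r9 m[φ3→L] = [4, 1, 0]
r9 m[φ4→A] = [9, 0, 1]
r9 m[φ5→L] = [8, 6, 4]
r9 m[φ6→L] = [5, 0, 2]
r9 m[φ7→H] = [1, 3, 6]
r9 m[Q→φ0] = [3, 9, 5]
r9 m[Q→φ2] = [15, 11, 19]
r9 m[A→φ2] = [9, 0, 1]
r9 m[A→φ4] = [11, 18, 20]
r9 m[H→φ1] = [1, 3, 6]
r9 m[H→φ7] = [17, 16, 13]
r9 m[L→φ0] = [20, 12, 11]
r9 m[L→φ1] = [26, 14, 13]
r9 m[L→φ3] = [25, 18, 18]
r9 m[L→φ5] = [21, 13, 14]
r9 m[L→φ6] = [24, 19, 16]
fixed point reached at round 9
traceback from Q: (Q=0, A=1, H=0, L=2), score=18

assignment: (Q=0, A=1, H=0, L=2); score = 18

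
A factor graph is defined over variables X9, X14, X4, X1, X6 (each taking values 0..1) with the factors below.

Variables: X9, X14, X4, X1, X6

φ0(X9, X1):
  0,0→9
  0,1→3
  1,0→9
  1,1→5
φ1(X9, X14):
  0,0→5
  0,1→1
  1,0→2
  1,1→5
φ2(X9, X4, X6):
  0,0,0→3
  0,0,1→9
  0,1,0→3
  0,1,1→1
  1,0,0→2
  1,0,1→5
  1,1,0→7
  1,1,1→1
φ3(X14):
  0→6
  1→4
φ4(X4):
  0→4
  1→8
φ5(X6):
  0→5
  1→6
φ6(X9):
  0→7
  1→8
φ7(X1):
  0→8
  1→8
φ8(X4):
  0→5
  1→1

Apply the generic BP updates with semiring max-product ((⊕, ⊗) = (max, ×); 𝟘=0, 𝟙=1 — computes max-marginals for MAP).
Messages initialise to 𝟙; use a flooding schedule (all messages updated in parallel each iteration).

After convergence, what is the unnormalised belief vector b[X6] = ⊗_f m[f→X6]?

init: all messages = 𝟙 over 2 values
r1 m[φ0→X9] = [9, 9]
r1 m[φ0→X1] = [9, 5]
r1 m[φ1→X9] = [5, 5]
r1 m[φ1→X14] = [5, 5]
r1 m[φ2→X9] = [9, 7]
r1 m[φ2→X4] = [9, 7]
r1 m[φ2→X6] = [7, 9]
r1 m[φ3→X14] = [6, 4]
r1 m[φ4→X4] = [4, 8]
r1 m[φ5→X6] = [5, 6]
r1 m[φ6→X9] = [7, 8]
r1 m[φ7→X1] = [8, 8]
r1 m[φ8→X4] = [5, 1]
r1 m[X9→φ0] = [1, 1]
r1 m[X9→φ1] = [1, 1]
r1 m[X9→φ2] = [1, 1]
r1 m[X9→φ6] = [1, 1]
r1 m[X14→φ1] = [1, 1]
r1 m[X14→φ3] = [1, 1]
r1 m[X4→φ2] = [1, 1]
r1 m[X4→φ4] = [1, 1]
r1 m[X4→φ8] = [1, 1]
r1 m[X1→φ0] = [1, 1]
r1 m[X1→φ7] = [1, 1]
r1 m[X6→φ2] = [1, 1]
r1 m[X6→φ5] = [1, 1]
r2 m[φ0→X9] = [9, 9]
r2 m[φ0→X1] = [9, 5]
r2 m[φ1→X9] = [5, 5]
r2 m[φ1→X14] = [5, 5]
r2 m[φ2→X9] = [9, 7]
r2 m[φ2→X4] = [9, 7]
r2 m[φ2→X6] = [7, 9]
r2 m[φ3→X14] = [6, 4]
r2 m[φ4→X4] = [4, 8]
r2 m[φ5→X6] = [5, 6]
r2 m[φ6→X9] = [7, 8]
r2 m[φ7→X1] = [8, 8]
r2 m[φ8→X4] = [5, 1]
r2 m[X9→φ0] = [315, 280]
r2 m[X9→φ1] = [567, 504]
r2 m[X9→φ2] = [315, 360]
r2 m[X9→φ6] = [405, 315]
r2 m[X14→φ1] = [6, 4]
r2 m[X14→φ3] = [5, 5]
r2 m[X4→φ2] = [20, 8]
r2 m[X4→φ4] = [45, 7]
r2 m[X4→φ8] = [36, 56]
r2 m[X1→φ0] = [8, 8]
r2 m[X1→φ7] = [9, 5]
r2 m[X6→φ2] = [5, 6]
r2 m[X6→φ5] = [7, 9]
r3 m[φ0→X9] = [72, 72]
r3 m[φ0→X1] = [2835, 1400]
r3 m[φ1→X9] = [30, 20]
r3 m[φ1→X14] = [2835, 2520]
r3 m[φ2→X9] = [1080, 600]
r3 m[φ2→X4] = [17010, 12600]
r3 m[φ2→X6] = [20160, 56700]
r3 m[φ3→X14] = [6, 4]
r3 m[φ4→X4] = [4, 8]
r3 m[φ5→X6] = [5, 6]
r3 m[φ6→X9] = [7, 8]
r3 m[φ7→X1] = [8, 8]
r3 m[φ8→X4] = [5, 1]
r3 m[X9→φ0] = [315, 280]
r3 m[X9→φ1] = [567, 504]
r3 m[X9→φ2] = [315, 360]
r3 m[X9→φ6] = [405, 315]
r3 m[X14→φ1] = [6, 4]
r3 m[X14→φ3] = [5, 5]
r3 m[X4→φ2] = [20, 8]
r3 m[X4→φ4] = [45, 7]
r3 m[X4→φ8] = [36, 56]
r3 m[X1→φ0] = [8, 8]
r3 m[X1→φ7] = [9, 5]
r3 m[X6→φ2] = [5, 6]
r3 m[X6→φ5] = [7, 9]
r4 m[φ0→X9] = [72, 72]
r4 m[φ0→X1] = [2835, 1400]
r4 m[φ1→X9] = [30, 20]
r4 m[φ1→X14] = [2835, 2520]
r4 m[φ2→X9] = [1080, 600]
r4 m[φ2→X4] = [17010, 12600]
r4 m[φ2→X6] = [20160, 56700]
r4 m[φ3→X14] = [6, 4]
r4 m[φ4→X4] = [4, 8]
r4 m[φ5→X6] = [5, 6]
r4 m[φ6→X9] = [7, 8]
r4 m[φ7→X1] = [8, 8]
r4 m[φ8→X4] = [5, 1]
r4 m[X9→φ0] = [226800, 96000]
r4 m[X9→φ1] = [544320, 345600]
r4 m[X9→φ2] = [15120, 11520]
r4 m[X9→φ6] = [2332800, 864000]
r4 m[X14→φ1] = [6, 4]
r4 m[X14→φ3] = [2835, 2520]
r4 m[X4→φ2] = [20, 8]
r4 m[X4→φ4] = [85050, 12600]
r4 m[X4→φ8] = [68040, 100800]
r4 m[X1→φ0] = [8, 8]
r4 m[X1→φ7] = [2835, 1400]
r4 m[X6→φ2] = [5, 6]
r4 m[X6→φ5] = [20160, 56700]
r5 m[φ0→X9] = [72, 72]
r5 m[φ0→X1] = [2041200, 680400]
r5 m[φ1→X9] = [30, 20]
r5 m[φ1→X14] = [2721600, 1728000]
r5 m[φ2→X9] = [1080, 600]
r5 m[φ2→X4] = [816480, 403200]
r5 m[φ2→X6] = [907200, 2721600]
r5 m[φ3→X14] = [6, 4]
r5 m[φ4→X4] = [4, 8]
r5 m[φ5→X6] = [5, 6]
r5 m[φ6→X9] = [7, 8]
r5 m[φ7→X1] = [8, 8]
r5 m[φ8→X4] = [5, 1]
r5 m[X9→φ0] = [226800, 96000]
r5 m[X9→φ1] = [544320, 345600]
r5 m[X9→φ2] = [15120, 11520]
r5 m[X9→φ6] = [2332800, 864000]
r5 m[X14→φ1] = [6, 4]
r5 m[X14→φ3] = [2835, 2520]
r5 m[X4→φ2] = [20, 8]
r5 m[X4→φ4] = [85050, 12600]
r5 m[X4→φ8] = [68040, 100800]
r5 m[X1→φ0] = [8, 8]
r5 m[X1→φ7] = [2835, 1400]
r5 m[X6→φ2] = [5, 6]
r5 m[X6→φ5] = [20160, 56700]
r6 m[φ0→X9] = [72, 72]
r6 m[φ0→X1] = [2041200, 680400]
r6 m[φ1→X9] = [30, 20]
r6 m[φ1→X14] = [2721600, 1728000]
r6 m[φ2→X9] = [1080, 600]
r6 m[φ2→X4] = [816480, 403200]
r6 m[φ2→X6] = [907200, 2721600]
r6 m[φ3→X14] = [6, 4]
r6 m[φ4→X4] = [4, 8]
r6 m[φ5→X6] = [5, 6]
r6 m[φ6→X9] = [7, 8]
r6 m[φ7→X1] = [8, 8]
r6 m[φ8→X4] = [5, 1]
r6 m[X9→φ0] = [226800, 96000]
r6 m[X9→φ1] = [544320, 345600]
r6 m[X9→φ2] = [15120, 11520]
r6 m[X9→φ6] = [2332800, 864000]
r6 m[X14→φ1] = [6, 4]
r6 m[X14→φ3] = [2721600, 1728000]
r6 m[X4→φ2] = [20, 8]
r6 m[X4→φ4] = [4082400, 403200]
r6 m[X4→φ8] = [3265920, 3225600]
r6 m[X1→φ0] = [8, 8]
r6 m[X1→φ7] = [2041200, 680400]
r6 m[X6→φ2] = [5, 6]
r6 m[X6→φ5] = [907200, 2721600]
r7 m[φ0→X9] = [72, 72]
r7 m[φ0→X1] = [2041200, 680400]
r7 m[φ1→X9] = [30, 20]
r7 m[φ1→X14] = [2721600, 1728000]
r7 m[φ2→X9] = [1080, 600]
r7 m[φ2→X4] = [816480, 403200]
r7 m[φ2→X6] = [907200, 2721600]
r7 m[φ3→X14] = [6, 4]
r7 m[φ4→X4] = [4, 8]
r7 m[φ5→X6] = [5, 6]
r7 m[φ6→X9] = [7, 8]
r7 m[φ7→X1] = [8, 8]
r7 m[φ8→X4] = [5, 1]
r7 m[X9→φ0] = [226800, 96000]
r7 m[X9→φ1] = [544320, 345600]
r7 m[X9→φ2] = [15120, 11520]
r7 m[X9→φ6] = [2332800, 864000]
r7 m[X14→φ1] = [6, 4]
r7 m[X14→φ3] = [2721600, 1728000]
r7 m[X4→φ2] = [20, 8]
r7 m[X4→φ4] = [4082400, 403200]
r7 m[X4→φ8] = [3265920, 3225600]
r7 m[X1→φ0] = [8, 8]
r7 m[X1→φ7] = [2041200, 680400]
r7 m[X6→φ2] = [5, 6]
r7 m[X6→φ5] = [907200, 2721600]
fixed point reached at round 7
b[X6] = ⊗ incoming = [4536000, 16329600]

b[X6] = [4536000, 16329600]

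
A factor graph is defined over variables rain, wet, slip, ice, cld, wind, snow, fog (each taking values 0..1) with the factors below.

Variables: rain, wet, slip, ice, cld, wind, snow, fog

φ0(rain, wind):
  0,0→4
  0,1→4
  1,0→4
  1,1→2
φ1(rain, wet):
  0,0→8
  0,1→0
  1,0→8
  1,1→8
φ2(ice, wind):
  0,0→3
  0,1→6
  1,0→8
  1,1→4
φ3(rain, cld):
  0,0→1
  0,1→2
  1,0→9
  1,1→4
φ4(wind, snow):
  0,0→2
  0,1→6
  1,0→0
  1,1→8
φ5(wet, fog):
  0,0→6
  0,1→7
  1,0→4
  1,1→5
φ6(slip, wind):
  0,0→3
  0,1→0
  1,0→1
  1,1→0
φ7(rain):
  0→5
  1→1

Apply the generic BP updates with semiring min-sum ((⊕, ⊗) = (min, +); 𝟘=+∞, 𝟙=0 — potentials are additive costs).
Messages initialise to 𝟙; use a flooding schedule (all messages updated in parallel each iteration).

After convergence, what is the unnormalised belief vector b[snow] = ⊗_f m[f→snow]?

init: all messages = 𝟙 over 2 values
r1 m[φ0→rain] = [4, 2]
r1 m[φ0→wind] = [4, 2]
r1 m[φ1→rain] = [0, 8]
r1 m[φ1→wet] = [8, 0]
r1 m[φ2→ice] = [3, 4]
r1 m[φ2→wind] = [3, 4]
r1 m[φ3→rain] = [1, 4]
r1 m[φ3→cld] = [1, 2]
r1 m[φ4→wind] = [2, 0]
r1 m[φ4→snow] = [0, 6]
r1 m[φ5→wet] = [6, 4]
r1 m[φ5→fog] = [4, 5]
r1 m[φ6→slip] = [0, 0]
r1 m[φ6→wind] = [1, 0]
r1 m[φ7→rain] = [5, 1]
r1 m[rain→φ0] = [0, 0]
r1 m[rain→φ1] = [0, 0]
r1 m[rain→φ3] = [0, 0]
r1 m[rain→φ7] = [0, 0]
r1 m[wet→φ1] = [0, 0]
r1 m[wet→φ5] = [0, 0]
r1 m[slip→φ6] = [0, 0]
r1 m[ice→φ2] = [0, 0]
r1 m[cld→φ3] = [0, 0]
r1 m[wind→φ0] = [0, 0]
r1 m[wind→φ2] = [0, 0]
r1 m[wind→φ4] = [0, 0]
r1 m[wind→φ6] = [0, 0]
r1 m[snow→φ4] = [0, 0]
r1 m[fog→φ5] = [0, 0]
r2 m[φ0→rain] = [4, 2]
r2 m[φ0→wind] = [4, 2]
r2 m[φ1→rain] = [0, 8]
r2 m[φ1→wet] = [8, 0]
r2 m[φ2→ice] = [3, 4]
r2 m[φ2→wind] = [3, 4]
r2 m[φ3→rain] = [1, 4]
r2 m[φ3→cld] = [1, 2]
r2 m[φ4→wind] = [2, 0]
r2 m[φ4→snow] = [0, 6]
r2 m[φ5→wet] = [6, 4]
r2 m[φ5→fog] = [4, 5]
r2 m[φ6→slip] = [0, 0]
r2 m[φ6→wind] = [1, 0]
r2 m[φ7→rain] = [5, 1]
r2 m[rain→φ0] = [6, 13]
r2 m[rain→φ1] = [10, 7]
r2 m[rain→φ3] = [9, 11]
r2 m[rain→φ7] = [5, 14]
r2 m[wet→φ1] = [6, 4]
r2 m[wet→φ5] = [8, 0]
r2 m[slip→φ6] = [0, 0]
r2 m[ice→φ2] = [0, 0]
r2 m[cld→φ3] = [0, 0]
r2 m[wind→φ0] = [6, 4]
r2 m[wind→φ2] = [7, 2]
r2 m[wind→φ4] = [8, 6]
r2 m[wind→φ6] = [9, 6]
r2 m[snow→φ4] = [0, 0]
r2 m[fog→φ5] = [0, 0]
r3 m[φ0→rain] = [8, 6]
r3 m[φ0→wind] = [10, 10]
r3 m[φ1→rain] = [4, 12]
r3 m[φ1→wet] = [15, 10]
r3 m[φ2→ice] = [8, 6]
r3 m[φ2→wind] = [3, 4]
r3 m[φ3→rain] = [1, 4]
r3 m[φ3→cld] = [10, 11]
r3 m[φ4→wind] = [2, 0]
r3 m[φ4→snow] = [6, 14]
r3 m[φ5→wet] = [6, 4]
r3 m[φ5→fog] = [4, 5]
r3 m[φ6→slip] = [6, 6]
r3 m[φ6→wind] = [1, 0]
r3 m[φ7→rain] = [5, 1]
r3 m[rain→φ0] = [6, 13]
r3 m[rain→φ1] = [10, 7]
r3 m[rain→φ3] = [9, 11]
r3 m[rain→φ7] = [5, 14]
r3 m[wet→φ1] = [6, 4]
r3 m[wet→φ5] = [8, 0]
r3 m[slip→φ6] = [0, 0]
r3 m[ice→φ2] = [0, 0]
r3 m[cld→φ3] = [0, 0]
r3 m[wind→φ0] = [6, 4]
r3 m[wind→φ2] = [7, 2]
r3 m[wind→φ4] = [8, 6]
r3 m[wind→φ6] = [9, 6]
r3 m[snow→φ4] = [0, 0]
r3 m[fog→φ5] = [0, 0]
r4 m[φ0→rain] = [8, 6]
r4 m[φ0→wind] = [10, 10]
r4 m[φ1→rain] = [4, 12]
r4 m[φ1→wet] = [15, 10]
r4 m[φ2→ice] = [8, 6]
r4 m[φ2→wind] = [3, 4]
r4 m[φ3→rain] = [1, 4]
r4 m[φ3→cld] = [10, 11]
r4 m[φ4→wind] = [2, 0]
r4 m[φ4→snow] = [6, 14]
r4 m[φ5→wet] = [6, 4]
r4 m[φ5→fog] = [4, 5]
r4 m[φ6→slip] = [6, 6]
r4 m[φ6→wind] = [1, 0]
r4 m[φ7→rain] = [5, 1]
r4 m[rain→φ0] = [10, 17]
r4 m[rain→φ1] = [14, 11]
r4 m[rain→φ3] = [17, 19]
r4 m[rain→φ7] = [13, 22]
r4 m[wet→φ1] = [6, 4]
r4 m[wet→φ5] = [15, 10]
r4 m[slip→φ6] = [0, 0]
r4 m[ice→φ2] = [0, 0]
r4 m[cld→φ3] = [0, 0]
r4 m[wind→φ0] = [6, 4]
r4 m[wind→φ2] = [13, 10]
r4 m[wind→φ4] = [14, 14]
r4 m[wind→φ6] = [15, 14]
r4 m[snow→φ4] = [0, 0]
r4 m[fog→φ5] = [0, 0]
r5 m[φ0→rain] = [8, 6]
r5 m[φ0→wind] = [14, 14]
r5 m[φ1→rain] = [4, 12]
r5 m[φ1→wet] = [19, 14]
r5 m[φ2→ice] = [16, 14]
r5 m[φ2→wind] = [3, 4]
r5 m[φ3→rain] = [1, 4]
r5 m[φ3→cld] = [18, 19]
r5 m[φ4→wind] = [2, 0]
r5 m[φ4→snow] = [14, 20]
r5 m[φ5→wet] = [6, 4]
r5 m[φ5→fog] = [14, 15]
r5 m[φ6→slip] = [14, 14]
r5 m[φ6→wind] = [1, 0]
r5 m[φ7→rain] = [5, 1]
r5 m[rain→φ0] = [10, 17]
r5 m[rain→φ1] = [14, 11]
r5 m[rain→φ3] = [17, 19]
r5 m[rain→φ7] = [13, 22]
r5 m[wet→φ1] = [6, 4]
r5 m[wet→φ5] = [15, 10]
r5 m[slip→φ6] = [0, 0]
r5 m[ice→φ2] = [0, 0]
r5 m[cld→φ3] = [0, 0]
r5 m[wind→φ0] = [6, 4]
r5 m[wind→φ2] = [13, 10]
r5 m[wind→φ4] = [14, 14]
r5 m[wind→φ6] = [15, 14]
r5 m[snow→φ4] = [0, 0]
r5 m[fog→φ5] = [0, 0]
r6 m[φ0→rain] = [8, 6]
r6 m[φ0→wind] = [14, 14]
r6 m[φ1→rain] = [4, 12]
r6 m[φ1→wet] = [19, 14]
r6 m[φ2→ice] = [16, 14]
r6 m[φ2→wind] = [3, 4]
r6 m[φ3→rain] = [1, 4]
r6 m[φ3→cld] = [18, 19]
r6 m[φ4→wind] = [2, 0]
r6 m[φ4→snow] = [14, 20]
r6 m[φ5→wet] = [6, 4]
r6 m[φ5→fog] = [14, 15]
r6 m[φ6→slip] = [14, 14]
r6 m[φ6→wind] = [1, 0]
r6 m[φ7→rain] = [5, 1]
r6 m[rain→φ0] = [10, 17]
r6 m[rain→φ1] = [14, 11]
r6 m[rain→φ3] = [17, 19]
r6 m[rain→φ7] = [13, 22]
r6 m[wet→φ1] = [6, 4]
r6 m[wet→φ5] = [19, 14]
r6 m[slip→φ6] = [0, 0]
r6 m[ice→φ2] = [0, 0]
r6 m[cld→φ3] = [0, 0]
r6 m[wind→φ0] = [6, 4]
r6 m[wind→φ2] = [17, 14]
r6 m[wind→φ4] = [18, 18]
r6 m[wind→φ6] = [19, 18]
r6 m[snow→φ4] = [0, 0]
r6 m[fog→φ5] = [0, 0]
r7 m[φ0→rain] = [8, 6]
r7 m[φ0→wind] = [14, 14]
r7 m[φ1→rain] = [4, 12]
r7 m[φ1→wet] = [19, 14]
r7 m[φ2→ice] = [20, 18]
r7 m[φ2→wind] = [3, 4]
r7 m[φ3→rain] = [1, 4]
r7 m[φ3→cld] = [18, 19]
r7 m[φ4→wind] = [2, 0]
r7 m[φ4→snow] = [18, 24]
r7 m[φ5→wet] = [6, 4]
r7 m[φ5→fog] = [18, 19]
r7 m[φ6→slip] = [18, 18]
r7 m[φ6→wind] = [1, 0]
r7 m[φ7→rain] = [5, 1]
r7 m[rain→φ0] = [10, 17]
r7 m[rain→φ1] = [14, 11]
r7 m[rain→φ3] = [17, 19]
r7 m[rain→φ7] = [13, 22]
r7 m[wet→φ1] = [6, 4]
r7 m[wet→φ5] = [19, 14]
r7 m[slip→φ6] = [0, 0]
r7 m[ice→φ2] = [0, 0]
r7 m[cld→φ3] = [0, 0]
r7 m[wind→φ0] = [6, 4]
r7 m[wind→φ2] = [17, 14]
r7 m[wind→φ4] = [18, 18]
r7 m[wind→φ6] = [19, 18]
r7 m[snow→φ4] = [0, 0]
r7 m[fog→φ5] = [0, 0]
r8 m[φ0→rain] = [8, 6]
r8 m[φ0→wind] = [14, 14]
r8 m[φ1→rain] = [4, 12]
r8 m[φ1→wet] = [19, 14]
r8 m[φ2→ice] = [20, 18]
r8 m[φ2→wind] = [3, 4]
r8 m[φ3→rain] = [1, 4]
r8 m[φ3→cld] = [18, 19]
r8 m[φ4→wind] = [2, 0]
r8 m[φ4→snow] = [18, 24]
r8 m[φ5→wet] = [6, 4]
r8 m[φ5→fog] = [18, 19]
r8 m[φ6→slip] = [18, 18]
r8 m[φ6→wind] = [1, 0]
r8 m[φ7→rain] = [5, 1]
r8 m[rain→φ0] = [10, 17]
r8 m[rain→φ1] = [14, 11]
r8 m[rain→φ3] = [17, 19]
r8 m[rain→φ7] = [13, 22]
r8 m[wet→φ1] = [6, 4]
r8 m[wet→φ5] = [19, 14]
r8 m[slip→φ6] = [0, 0]
r8 m[ice→φ2] = [0, 0]
r8 m[cld→φ3] = [0, 0]
r8 m[wind→φ0] = [6, 4]
r8 m[wind→φ2] = [17, 14]
r8 m[wind→φ4] = [18, 18]
r8 m[wind→φ6] = [19, 18]
r8 m[snow→φ4] = [0, 0]
r8 m[fog→φ5] = [0, 0]
fixed point reached at round 8
b[snow] = ⊗ incoming = [18, 24]

b[snow] = [18, 24]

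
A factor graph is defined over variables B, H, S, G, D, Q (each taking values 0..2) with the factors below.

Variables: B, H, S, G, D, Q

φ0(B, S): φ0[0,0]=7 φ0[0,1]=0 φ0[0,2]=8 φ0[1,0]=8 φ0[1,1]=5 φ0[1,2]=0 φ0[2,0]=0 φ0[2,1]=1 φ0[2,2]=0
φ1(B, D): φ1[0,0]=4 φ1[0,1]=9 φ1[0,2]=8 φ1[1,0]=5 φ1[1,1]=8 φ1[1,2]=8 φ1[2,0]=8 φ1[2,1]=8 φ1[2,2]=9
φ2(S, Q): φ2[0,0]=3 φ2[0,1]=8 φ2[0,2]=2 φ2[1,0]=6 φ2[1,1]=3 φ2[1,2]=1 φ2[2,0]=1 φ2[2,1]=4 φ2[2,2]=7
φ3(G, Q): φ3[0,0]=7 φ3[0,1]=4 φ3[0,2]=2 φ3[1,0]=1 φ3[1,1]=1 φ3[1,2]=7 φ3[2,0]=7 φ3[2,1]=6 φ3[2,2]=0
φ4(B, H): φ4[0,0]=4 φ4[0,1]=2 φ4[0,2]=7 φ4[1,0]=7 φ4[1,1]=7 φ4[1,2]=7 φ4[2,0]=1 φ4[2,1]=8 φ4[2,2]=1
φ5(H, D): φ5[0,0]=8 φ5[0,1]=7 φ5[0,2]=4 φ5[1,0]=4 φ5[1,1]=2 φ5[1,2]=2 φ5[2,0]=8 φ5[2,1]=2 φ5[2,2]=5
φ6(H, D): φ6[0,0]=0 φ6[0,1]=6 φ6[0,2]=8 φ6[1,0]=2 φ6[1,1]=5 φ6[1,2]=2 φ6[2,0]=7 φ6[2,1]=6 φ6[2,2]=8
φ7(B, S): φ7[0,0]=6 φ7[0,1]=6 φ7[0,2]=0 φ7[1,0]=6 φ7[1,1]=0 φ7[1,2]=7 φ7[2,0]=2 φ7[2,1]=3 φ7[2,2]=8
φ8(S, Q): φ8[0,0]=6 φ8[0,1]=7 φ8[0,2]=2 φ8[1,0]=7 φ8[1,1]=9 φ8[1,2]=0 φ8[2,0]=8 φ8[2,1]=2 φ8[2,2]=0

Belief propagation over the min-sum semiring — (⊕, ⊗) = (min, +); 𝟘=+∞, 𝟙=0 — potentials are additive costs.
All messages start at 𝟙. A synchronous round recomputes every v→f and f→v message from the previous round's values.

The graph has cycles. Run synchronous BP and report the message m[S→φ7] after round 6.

message @ round 6 = [27, 18, 30]

init: all messages = 𝟙 over 3 values
r1 m[φ0→B] = [0, 0, 0]
r1 m[φ0→S] = [0, 0, 0]
r1 m[φ1→B] = [4, 5, 8]
r1 m[φ1→D] = [4, 8, 8]
r1 m[φ2→S] = [2, 1, 1]
r1 m[φ2→Q] = [1, 3, 1]
r1 m[φ3→G] = [2, 1, 0]
r1 m[φ3→Q] = [1, 1, 0]
r1 m[φ4→B] = [2, 7, 1]
r1 m[φ4→H] = [1, 2, 1]
r1 m[φ5→H] = [4, 2, 2]
r1 m[φ5→D] = [4, 2, 2]
r1 m[φ6→H] = [0, 2, 6]
r1 m[φ6→D] = [0, 5, 2]
r1 m[φ7→B] = [0, 0, 2]
r1 m[φ7→S] = [2, 0, 0]
r1 m[φ8→S] = [2, 0, 0]
r1 m[φ8→Q] = [6, 2, 0]
r1 m[B→φ0] = [0, 0, 0]
r1 m[B→φ1] = [0, 0, 0]
r1 m[B→φ4] = [0, 0, 0]
r1 m[B→φ7] = [0, 0, 0]
r1 m[H→φ4] = [0, 0, 0]
r1 m[H→φ5] = [0, 0, 0]
r1 m[H→φ6] = [0, 0, 0]
r1 m[S→φ0] = [0, 0, 0]
r1 m[S→φ2] = [0, 0, 0]
r1 m[S→φ7] = [0, 0, 0]
r1 m[S→φ8] = [0, 0, 0]
r1 m[G→φ3] = [0, 0, 0]
r1 m[D→φ1] = [0, 0, 0]
r1 m[D→φ5] = [0, 0, 0]
r1 m[D→φ6] = [0, 0, 0]
r1 m[Q→φ2] = [0, 0, 0]
r1 m[Q→φ3] = [0, 0, 0]
r1 m[Q→φ8] = [0, 0, 0]
r2 m[φ0→B] = [0, 0, 0]
r2 m[φ0→S] = [0, 0, 0]
r2 m[φ1→B] = [4, 5, 8]
r2 m[φ1→D] = [4, 8, 8]
r2 m[φ2→S] = [2, 1, 1]
r2 m[φ2→Q] = [1, 3, 1]
r2 m[φ3→G] = [2, 1, 0]
r2 m[φ3→Q] = [1, 1, 0]
r2 m[φ4→B] = [2, 7, 1]
r2 m[φ4→H] = [1, 2, 1]
r2 m[φ5→H] = [4, 2, 2]
r2 m[φ5→D] = [4, 2, 2]
r2 m[φ6→H] = [0, 2, 6]
r2 m[φ6→D] = [0, 5, 2]
r2 m[φ7→B] = [0, 0, 2]
r2 m[φ7→S] = [2, 0, 0]
r2 m[φ8→S] = [2, 0, 0]
r2 m[φ8→Q] = [6, 2, 0]
r2 m[B→φ0] = [6, 12, 11]
r2 m[B→φ1] = [2, 7, 3]
r2 m[B→φ4] = [4, 5, 10]
r2 m[B→φ7] = [6, 12, 9]
r2 m[H→φ4] = [4, 4, 8]
r2 m[H→φ5] = [1, 4, 7]
r2 m[H→φ6] = [5, 4, 3]
r2 m[S→φ0] = [6, 1, 1]
r2 m[S→φ2] = [4, 0, 0]
r2 m[S→φ7] = [4, 1, 1]
r2 m[S→φ8] = [4, 1, 1]
r2 m[G→φ3] = [0, 0, 0]
r2 m[D→φ1] = [4, 7, 4]
r2 m[D→φ5] = [4, 13, 10]
r2 m[D→φ6] = [8, 10, 10]
r2 m[Q→φ2] = [7, 3, 0]
r2 m[Q→φ3] = [7, 5, 1]
r2 m[Q→φ8] = [2, 4, 1]
r3 m[φ0→B] = [1, 1, 1]
r3 m[φ0→S] = [11, 6, 11]
r3 m[φ1→B] = [8, 9, 12]
r3 m[φ1→D] = [6, 11, 10]
r3 m[φ2→S] = [2, 1, 7]
r3 m[φ2→Q] = [1, 3, 1]
r3 m[φ3→G] = [3, 6, 1]
r3 m[φ3→Q] = [1, 1, 0]
r3 m[φ4→B] = [6, 11, 5]
r3 m[φ4→H] = [8, 6, 11]
r3 m[φ5→H] = [12, 8, 12]
r3 m[φ5→D] = [8, 6, 5]
r3 m[φ6→H] = [8, 10, 15]
r3 m[φ6→D] = [5, 9, 6]
r3 m[φ7→B] = [1, 1, 4]
r3 m[φ7→S] = [11, 12, 6]
r3 m[φ8→S] = [3, 1, 1]
r3 m[φ8→Q] = [8, 3, 1]
r3 m[B→φ0] = [6, 12, 11]
r3 m[B→φ1] = [2, 7, 3]
r3 m[B→φ4] = [4, 5, 10]
r3 m[B→φ7] = [6, 12, 9]
r3 m[H→φ4] = [4, 4, 8]
r3 m[H→φ5] = [1, 4, 7]
r3 m[H→φ6] = [5, 4, 3]
r3 m[S→φ0] = [6, 1, 1]
r3 m[S→φ2] = [4, 0, 0]
r3 m[S→φ7] = [4, 1, 1]
r3 m[S→φ8] = [4, 1, 1]
r3 m[G→φ3] = [0, 0, 0]
r3 m[D→φ1] = [4, 7, 4]
r3 m[D→φ5] = [4, 13, 10]
r3 m[D→φ6] = [8, 10, 10]
r3 m[Q→φ2] = [7, 3, 0]
r3 m[Q→φ3] = [7, 5, 1]
r3 m[Q→φ8] = [2, 4, 1]
r4 m[φ0→B] = [1, 1, 1]
r4 m[φ0→S] = [11, 6, 11]
r4 m[φ1→B] = [8, 9, 12]
r4 m[φ1→D] = [6, 11, 10]
r4 m[φ2→S] = [2, 1, 7]
r4 m[φ2→Q] = [1, 3, 1]
r4 m[φ3→G] = [3, 6, 1]
r4 m[φ3→Q] = [1, 1, 0]
r4 m[φ4→B] = [6, 11, 5]
r4 m[φ4→H] = [8, 6, 11]
r4 m[φ5→H] = [12, 8, 12]
r4 m[φ5→D] = [8, 6, 5]
r4 m[φ6→H] = [8, 10, 15]
r4 m[φ6→D] = [5, 9, 6]
r4 m[φ7→B] = [1, 1, 4]
r4 m[φ7→S] = [11, 12, 6]
r4 m[φ8→S] = [3, 1, 1]
r4 m[φ8→Q] = [8, 3, 1]
r4 m[B→φ0] = [15, 21, 21]
r4 m[B→φ1] = [8, 13, 10]
r4 m[B→φ4] = [10, 11, 17]
r4 m[B→φ7] = [15, 21, 18]
r4 m[H→φ4] = [20, 18, 27]
r4 m[H→φ5] = [16, 16, 26]
r4 m[H→φ6] = [20, 14, 23]
r4 m[S→φ0] = [16, 14, 14]
r4 m[S→φ2] = [25, 19, 18]
r4 m[S→φ7] = [16, 8, 19]
r4 m[S→φ8] = [24, 19, 24]
r4 m[G→φ3] = [0, 0, 0]
r4 m[D→φ1] = [13, 15, 11]
r4 m[D→φ5] = [11, 20, 16]
r4 m[D→φ6] = [14, 17, 15]
r4 m[Q→φ2] = [9, 4, 1]
r4 m[Q→φ3] = [9, 6, 2]
r4 m[Q→φ8] = [2, 4, 1]
r5 m[φ0→B] = [14, 14, 14]
r5 m[φ0→S] = [21, 15, 21]
r5 m[φ1→B] = [17, 18, 20]
r5 m[φ1→D] = [12, 17, 16]
r5 m[φ2→S] = [3, 2, 8]
r5 m[φ2→Q] = [19, 22, 20]
r5 m[φ3→G] = [4, 7, 2]
r5 m[φ3→Q] = [1, 1, 0]
r5 m[φ4→B] = [20, 25, 21]
r5 m[φ4→H] = [14, 12, 17]
r5 m[φ5→H] = [19, 15, 19]
r5 m[φ5→D] = [20, 18, 18]
r5 m[φ6→H] = [14, 16, 21]
r5 m[φ6→D] = [16, 19, 16]
r5 m[φ7→B] = [14, 8, 11]
r5 m[φ7→S] = [20, 21, 15]
r5 m[φ8→S] = [3, 1, 1]
r5 m[φ8→Q] = [26, 26, 19]
r5 m[B→φ0] = [15, 21, 21]
r5 m[B→φ1] = [8, 13, 10]
r5 m[B→φ4] = [10, 11, 17]
r5 m[B→φ7] = [15, 21, 18]
r5 m[H→φ4] = [20, 18, 27]
r5 m[H→φ5] = [16, 16, 26]
r5 m[H→φ6] = [20, 14, 23]
r5 m[S→φ0] = [16, 14, 14]
r5 m[S→φ2] = [25, 19, 18]
r5 m[S→φ7] = [16, 8, 19]
r5 m[S→φ8] = [24, 19, 24]
r5 m[G→φ3] = [0, 0, 0]
r5 m[D→φ1] = [13, 15, 11]
r5 m[D→φ5] = [11, 20, 16]
r5 m[D→φ6] = [14, 17, 15]
r5 m[Q→φ2] = [9, 4, 1]
r5 m[Q→φ3] = [9, 6, 2]
r5 m[Q→φ8] = [2, 4, 1]
r6 m[φ0→B] = [14, 14, 14]
r6 m[φ0→S] = [21, 15, 21]
r6 m[φ1→B] = [17, 18, 20]
r6 m[φ1→D] = [12, 17, 16]
r6 m[φ2→S] = [3, 2, 8]
r6 m[φ2→Q] = [19, 22, 20]
r6 m[φ3→G] = [4, 7, 2]
r6 m[φ3→Q] = [1, 1, 0]
r6 m[φ4→B] = [20, 25, 21]
r6 m[φ4→H] = [14, 12, 17]
r6 m[φ5→H] = [19, 15, 19]
r6 m[φ5→D] = [20, 18, 18]
r6 m[φ6→H] = [14, 16, 21]
r6 m[φ6→D] = [16, 19, 16]
r6 m[φ7→B] = [14, 8, 11]
r6 m[φ7→S] = [20, 21, 15]
r6 m[φ8→S] = [3, 1, 1]
r6 m[φ8→Q] = [26, 26, 19]
r6 m[B→φ0] = [51, 51, 52]
r6 m[B→φ1] = [48, 47, 46]
r6 m[B→φ4] = [45, 40, 45]
r6 m[B→φ7] = [51, 57, 55]
r6 m[H→φ4] = [33, 31, 40]
r6 m[H→φ5] = [28, 28, 38]
r6 m[H→φ6] = [33, 27, 36]
r6 m[S→φ0] = [26, 24, 24]
r6 m[S→φ2] = [44, 37, 37]
r6 m[S→φ7] = [27, 18, 30]
r6 m[S→φ8] = [44, 38, 44]
r6 m[G→φ3] = [0, 0, 0]
r6 m[D→φ1] = [36, 37, 34]
r6 m[D→φ5] = [28, 36, 32]
r6 m[D→φ6] = [32, 35, 34]
r6 m[Q→φ2] = [27, 27, 19]
r6 m[Q→φ3] = [45, 48, 39]
r6 m[Q→φ8] = [20, 23, 20]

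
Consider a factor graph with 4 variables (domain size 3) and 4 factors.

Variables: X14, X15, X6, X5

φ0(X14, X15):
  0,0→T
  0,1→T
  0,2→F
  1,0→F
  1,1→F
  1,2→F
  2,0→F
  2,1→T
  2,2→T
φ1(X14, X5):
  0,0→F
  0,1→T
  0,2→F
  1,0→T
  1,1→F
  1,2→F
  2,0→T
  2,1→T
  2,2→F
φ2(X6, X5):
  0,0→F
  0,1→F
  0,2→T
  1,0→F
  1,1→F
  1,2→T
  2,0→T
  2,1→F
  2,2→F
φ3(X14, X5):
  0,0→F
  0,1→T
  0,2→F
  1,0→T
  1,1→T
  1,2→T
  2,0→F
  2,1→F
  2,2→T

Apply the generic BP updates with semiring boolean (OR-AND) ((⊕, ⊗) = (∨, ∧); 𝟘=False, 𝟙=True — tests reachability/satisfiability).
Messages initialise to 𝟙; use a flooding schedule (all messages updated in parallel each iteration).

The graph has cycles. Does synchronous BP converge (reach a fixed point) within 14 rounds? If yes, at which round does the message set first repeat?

CONVERGED at round 9

init: all messages = 𝟙 over 3 values
r1 m[φ0→X14] = [T, F, T]
r1 m[φ0→X15] = [T, T, T]
r1 m[φ1→X14] = [T, T, T]
r1 m[φ1→X5] = [T, T, F]
r1 m[φ2→X6] = [T, T, T]
r1 m[φ2→X5] = [T, F, T]
r1 m[φ3→X14] = [T, T, T]
r1 m[φ3→X5] = [T, T, T]
r1 m[X14→φ0] = [T, T, T]
r1 m[X14→φ1] = [T, T, T]
r1 m[X14→φ3] = [T, T, T]
r1 m[X15→φ0] = [T, T, T]
r1 m[X6→φ2] = [T, T, T]
r1 m[X5→φ1] = [T, T, T]
r1 m[X5→φ2] = [T, T, T]
r1 m[X5→φ3] = [T, T, T]
r2 m[φ0→X14] = [T, F, T]
r2 m[φ0→X15] = [T, T, T]
r2 m[φ1→X14] = [T, T, T]
r2 m[φ1→X5] = [T, T, F]
r2 m[φ2→X6] = [T, T, T]
r2 m[φ2→X5] = [T, F, T]
r2 m[φ3→X14] = [T, T, T]
r2 m[φ3→X5] = [T, T, T]
r2 m[X14→φ0] = [T, T, T]
r2 m[X14→φ1] = [T, F, T]
r2 m[X14→φ3] = [T, F, T]
r2 m[X15→φ0] = [T, T, T]
r2 m[X6→φ2] = [T, T, T]
r2 m[X5→φ1] = [T, F, T]
r2 m[X5→φ2] = [T, T, F]
r2 m[X5→φ3] = [T, F, F]
r3 m[φ0→X14] = [T, F, T]
r3 m[φ0→X15] = [T, T, T]
r3 m[φ1→X14] = [F, T, T]
r3 m[φ1→X5] = [T, T, F]
r3 m[φ2→X6] = [F, F, T]
r3 m[φ2→X5] = [T, F, T]
r3 m[φ3→X14] = [F, T, F]
r3 m[φ3→X5] = [F, T, T]
r3 m[X14→φ0] = [T, T, T]
r3 m[X14→φ1] = [T, F, T]
r3 m[X14→φ3] = [T, F, T]
r3 m[X15→φ0] = [T, T, T]
r3 m[X6→φ2] = [T, T, T]
r3 m[X5→φ1] = [T, F, T]
r3 m[X5→φ2] = [T, T, F]
r3 m[X5→φ3] = [T, F, F]
r4 m[φ0→X14] = [T, F, T]
r4 m[φ0→X15] = [T, T, T]
r4 m[φ1→X14] = [F, T, T]
r4 m[φ1→X5] = [T, T, F]
r4 m[φ2→X6] = [F, F, T]
r4 m[φ2→X5] = [T, F, T]
r4 m[φ3→X14] = [F, T, F]
r4 m[φ3→X5] = [F, T, T]
r4 m[X14→φ0] = [F, T, F]
r4 m[X14→φ1] = [F, F, F]
r4 m[X14→φ3] = [F, F, T]
r4 m[X15→φ0] = [T, T, T]
r4 m[X6→φ2] = [T, T, T]
r4 m[X5→φ1] = [F, F, T]
r4 m[X5→φ2] = [F, T, F]
r4 m[X5→φ3] = [T, F, F]
r5 m[φ0→X14] = [T, F, T]
r5 m[φ0→X15] = [F, F, F]
r5 m[φ1→X14] = [F, F, F]
r5 m[φ1→X5] = [F, F, F]
r5 m[φ2→X6] = [F, F, F]
r5 m[φ2→X5] = [T, F, T]
r5 m[φ3→X14] = [F, T, F]
r5 m[φ3→X5] = [F, F, T]
r5 m[X14→φ0] = [F, T, F]
r5 m[X14→φ1] = [F, F, F]
r5 m[X14→φ3] = [F, F, T]
r5 m[X15→φ0] = [T, T, T]
r5 m[X6→φ2] = [T, T, T]
r5 m[X5→φ1] = [F, F, T]
r5 m[X5→φ2] = [F, T, F]
r5 m[X5→φ3] = [T, F, F]
r6 m[φ0→X14] = [T, F, T]
r6 m[φ0→X15] = [F, F, F]
r6 m[φ1→X14] = [F, F, F]
r6 m[φ1→X5] = [F, F, F]
r6 m[φ2→X6] = [F, F, F]
r6 m[φ2→X5] = [T, F, T]
r6 m[φ3→X14] = [F, T, F]
r6 m[φ3→X5] = [F, F, T]
r6 m[X14→φ0] = [F, F, F]
r6 m[X14→φ1] = [F, F, F]
r6 m[X14→φ3] = [F, F, F]
r6 m[X15→φ0] = [T, T, T]
r6 m[X6→φ2] = [T, T, T]
r6 m[X5→φ1] = [F, F, T]
r6 m[X5→φ2] = [F, F, F]
r6 m[X5→φ3] = [F, F, F]
r7 m[φ0→X14] = [T, F, T]
r7 m[φ0→X15] = [F, F, F]
r7 m[φ1→X14] = [F, F, F]
r7 m[φ1→X5] = [F, F, F]
r7 m[φ2→X6] = [F, F, F]
r7 m[φ2→X5] = [T, F, T]
r7 m[φ3→X14] = [F, F, F]
r7 m[φ3→X5] = [F, F, F]
r7 m[X14→φ0] = [F, F, F]
r7 m[X14→φ1] = [F, F, F]
r7 m[X14→φ3] = [F, F, F]
r7 m[X15→φ0] = [T, T, T]
r7 m[X6→φ2] = [T, T, T]
r7 m[X5→φ1] = [F, F, T]
r7 m[X5→φ2] = [F, F, F]
r7 m[X5→φ3] = [F, F, F]
r8 m[φ0→X14] = [T, F, T]
r8 m[φ0→X15] = [F, F, F]
r8 m[φ1→X14] = [F, F, F]
r8 m[φ1→X5] = [F, F, F]
r8 m[φ2→X6] = [F, F, F]
r8 m[φ2→X5] = [T, F, T]
r8 m[φ3→X14] = [F, F, F]
r8 m[φ3→X5] = [F, F, F]
r8 m[X14→φ0] = [F, F, F]
r8 m[X14→φ1] = [F, F, F]
r8 m[X14→φ3] = [F, F, F]
r8 m[X15→φ0] = [T, T, T]
r8 m[X6→φ2] = [T, T, T]
r8 m[X5→φ1] = [F, F, F]
r8 m[X5→φ2] = [F, F, F]
r8 m[X5→φ3] = [F, F, F]
r9 m[φ0→X14] = [T, F, T]
r9 m[φ0→X15] = [F, F, F]
r9 m[φ1→X14] = [F, F, F]
r9 m[φ1→X5] = [F, F, F]
r9 m[φ2→X6] = [F, F, F]
r9 m[φ2→X5] = [T, F, T]
r9 m[φ3→X14] = [F, F, F]
r9 m[φ3→X5] = [F, F, F]
r9 m[X14→φ0] = [F, F, F]
r9 m[X14→φ1] = [F, F, F]
r9 m[X14→φ3] = [F, F, F]
r9 m[X15→φ0] = [T, T, T]
r9 m[X6→φ2] = [T, T, T]
r9 m[X5→φ1] = [F, F, F]
r9 m[X5→φ2] = [F, F, F]
r9 m[X5→φ3] = [F, F, F]
fixed point reached at round 9
messages reach a fixed point at round 9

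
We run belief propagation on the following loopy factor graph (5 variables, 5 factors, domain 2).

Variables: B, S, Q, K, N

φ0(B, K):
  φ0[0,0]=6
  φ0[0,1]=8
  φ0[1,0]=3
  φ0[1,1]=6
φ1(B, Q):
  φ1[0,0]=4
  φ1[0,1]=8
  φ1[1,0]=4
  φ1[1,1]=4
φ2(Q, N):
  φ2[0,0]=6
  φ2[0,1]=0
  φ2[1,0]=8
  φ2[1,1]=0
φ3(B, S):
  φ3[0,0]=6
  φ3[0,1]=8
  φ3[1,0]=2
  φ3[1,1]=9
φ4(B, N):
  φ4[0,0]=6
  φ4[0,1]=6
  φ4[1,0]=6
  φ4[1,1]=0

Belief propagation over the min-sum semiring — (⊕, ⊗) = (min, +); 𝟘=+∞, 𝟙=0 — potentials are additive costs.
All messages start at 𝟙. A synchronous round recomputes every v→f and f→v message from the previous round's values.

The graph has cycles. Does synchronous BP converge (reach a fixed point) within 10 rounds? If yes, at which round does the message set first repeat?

init: all messages = 𝟙 over 2 values
r1 m[φ0→B] = [6, 3]
r1 m[φ0→K] = [3, 6]
r1 m[φ1→B] = [4, 4]
r1 m[φ1→Q] = [4, 4]
r1 m[φ2→Q] = [0, 0]
r1 m[φ2→N] = [6, 0]
r1 m[φ3→B] = [6, 2]
r1 m[φ3→S] = [2, 8]
r1 m[φ4→B] = [6, 0]
r1 m[φ4→N] = [6, 0]
r1 m[B→φ0] = [0, 0]
r1 m[B→φ1] = [0, 0]
r1 m[B→φ3] = [0, 0]
r1 m[B→φ4] = [0, 0]
r1 m[S→φ3] = [0, 0]
r1 m[Q→φ1] = [0, 0]
r1 m[Q→φ2] = [0, 0]
r1 m[K→φ0] = [0, 0]
r1 m[N→φ2] = [0, 0]
r1 m[N→φ4] = [0, 0]
r2 m[φ0→B] = [6, 3]
r2 m[φ0→K] = [3, 6]
r2 m[φ1→B] = [4, 4]
r2 m[φ1→Q] = [4, 4]
r2 m[φ2→Q] = [0, 0]
r2 m[φ2→N] = [6, 0]
r2 m[φ3→B] = [6, 2]
r2 m[φ3→S] = [2, 8]
r2 m[φ4→B] = [6, 0]
r2 m[φ4→N] = [6, 0]
r2 m[B→φ0] = [16, 6]
r2 m[B→φ1] = [18, 5]
r2 m[B→φ3] = [16, 7]
r2 m[B→φ4] = [16, 9]
r2 m[S→φ3] = [0, 0]
r2 m[Q→φ1] = [0, 0]
r2 m[Q→φ2] = [4, 4]
r2 m[K→φ0] = [0, 0]
r2 m[N→φ2] = [6, 0]
r2 m[N→φ4] = [6, 0]
r3 m[φ0→B] = [6, 3]
r3 m[φ0→K] = [9, 12]
r3 m[φ1→B] = [4, 4]
r3 m[φ1→Q] = [9, 9]
r3 m[φ2→Q] = [0, 0]
r3 m[φ2→N] = [10, 4]
r3 m[φ3→B] = [6, 2]
r3 m[φ3→S] = [9, 16]
r3 m[φ4→B] = [6, 0]
r3 m[φ4→N] = [15, 9]
r3 m[B→φ0] = [16, 6]
r3 m[B→φ1] = [18, 5]
r3 m[B→φ3] = [16, 7]
r3 m[B→φ4] = [16, 9]
r3 m[S→φ3] = [0, 0]
r3 m[Q→φ1] = [0, 0]
r3 m[Q→φ2] = [4, 4]
r3 m[K→φ0] = [0, 0]
r3 m[N→φ2] = [6, 0]
r3 m[N→φ4] = [6, 0]
r4 m[φ0→B] = [6, 3]
r4 m[φ0→K] = [9, 12]
r4 m[φ1→B] = [4, 4]
r4 m[φ1→Q] = [9, 9]
r4 m[φ2→Q] = [0, 0]
r4 m[φ2→N] = [10, 4]
r4 m[φ3→B] = [6, 2]
r4 m[φ3→S] = [9, 16]
r4 m[φ4→B] = [6, 0]
r4 m[φ4→N] = [15, 9]
r4 m[B→φ0] = [16, 6]
r4 m[B→φ1] = [18, 5]
r4 m[B→φ3] = [16, 7]
r4 m[B→φ4] = [16, 9]
r4 m[S→φ3] = [0, 0]
r4 m[Q→φ1] = [0, 0]
r4 m[Q→φ2] = [9, 9]
r4 m[K→φ0] = [0, 0]
r4 m[N→φ2] = [15, 9]
r4 m[N→φ4] = [10, 4]
r5 m[φ0→B] = [6, 3]
r5 m[φ0→K] = [9, 12]
r5 m[φ1→B] = [4, 4]
r5 m[φ1→Q] = [9, 9]
r5 m[φ2→Q] = [9, 9]
r5 m[φ2→N] = [15, 9]
r5 m[φ3→B] = [6, 2]
r5 m[φ3→S] = [9, 16]
r5 m[φ4→B] = [10, 4]
r5 m[φ4→N] = [15, 9]
r5 m[B→φ0] = [16, 6]
r5 m[B→φ1] = [18, 5]
r5 m[B→φ3] = [16, 7]
r5 m[B→φ4] = [16, 9]
r5 m[S→φ3] = [0, 0]
r5 m[Q→φ1] = [0, 0]
r5 m[Q→φ2] = [9, 9]
r5 m[K→φ0] = [0, 0]
r5 m[N→φ2] = [15, 9]
r5 m[N→φ4] = [10, 4]
r6 m[φ0→B] = [6, 3]
r6 m[φ0→K] = [9, 12]
r6 m[φ1→B] = [4, 4]
r6 m[φ1→Q] = [9, 9]
r6 m[φ2→Q] = [9, 9]
r6 m[φ2→N] = [15, 9]
r6 m[φ3→B] = [6, 2]
r6 m[φ3→S] = [9, 16]
r6 m[φ4→B] = [10, 4]
r6 m[φ4→N] = [15, 9]
r6 m[B→φ0] = [20, 10]
r6 m[B→φ1] = [22, 9]
r6 m[B→φ3] = [20, 11]
r6 m[B→φ4] = [16, 9]
r6 m[S→φ3] = [0, 0]
r6 m[Q→φ1] = [9, 9]
r6 m[Q→φ2] = [9, 9]
r6 m[K→φ0] = [0, 0]
r6 m[N→φ2] = [15, 9]
r6 m[N→φ4] = [15, 9]
r7 m[φ0→B] = [6, 3]
r7 m[φ0→K] = [13, 16]
r7 m[φ1→B] = [13, 13]
r7 m[φ1→Q] = [13, 13]
r7 m[φ2→Q] = [9, 9]
r7 m[φ2→N] = [15, 9]
r7 m[φ3→B] = [6, 2]
r7 m[φ3→S] = [13, 20]
r7 m[φ4→B] = [15, 9]
r7 m[φ4→N] = [15, 9]
r7 m[B→φ0] = [20, 10]
r7 m[B→φ1] = [22, 9]
r7 m[B→φ3] = [20, 11]
r7 m[B→φ4] = [16, 9]
r7 m[S→φ3] = [0, 0]
r7 m[Q→φ1] = [9, 9]
r7 m[Q→φ2] = [9, 9]
r7 m[K→φ0] = [0, 0]
r7 m[N→φ2] = [15, 9]
r7 m[N→φ4] = [15, 9]
r8 m[φ0→B] = [6, 3]
r8 m[φ0→K] = [13, 16]
r8 m[φ1→B] = [13, 13]
r8 m[φ1→Q] = [13, 13]
r8 m[φ2→Q] = [9, 9]
r8 m[φ2→N] = [15, 9]
r8 m[φ3→B] = [6, 2]
r8 m[φ3→S] = [13, 20]
r8 m[φ4→B] = [15, 9]
r8 m[φ4→N] = [15, 9]
r8 m[B→φ0] = [34, 24]
r8 m[B→φ1] = [27, 14]
r8 m[B→φ3] = [34, 25]
r8 m[B→φ4] = [25, 18]
r8 m[S→φ3] = [0, 0]
r8 m[Q→φ1] = [9, 9]
r8 m[Q→φ2] = [13, 13]
r8 m[K→φ0] = [0, 0]
r8 m[N→φ2] = [15, 9]
r8 m[N→φ4] = [15, 9]
r9 m[φ0→B] = [6, 3]
r9 m[φ0→K] = [27, 30]
r9 m[φ1→B] = [13, 13]
r9 m[φ1→Q] = [18, 18]
r9 m[φ2→Q] = [9, 9]
r9 m[φ2→N] = [19, 13]
r9 m[φ3→B] = [6, 2]
r9 m[φ3→S] = [27, 34]
r9 m[φ4→B] = [15, 9]
r9 m[φ4→N] = [24, 18]
r9 m[B→φ0] = [34, 24]
r9 m[B→φ1] = [27, 14]
r9 m[B→φ3] = [34, 25]
r9 m[B→φ4] = [25, 18]
r9 m[S→φ3] = [0, 0]
r9 m[Q→φ1] = [9, 9]
r9 m[Q→φ2] = [13, 13]
r9 m[K→φ0] = [0, 0]
r9 m[N→φ2] = [15, 9]
r9 m[N→φ4] = [15, 9]
r10 m[φ0→B] = [6, 3]
r10 m[φ0→K] = [27, 30]
r10 m[φ1→B] = [13, 13]
r10 m[φ1→Q] = [18, 18]
r10 m[φ2→Q] = [9, 9]
r10 m[φ2→N] = [19, 13]
r10 m[φ3→B] = [6, 2]
r10 m[φ3→S] = [27, 34]
r10 m[φ4→B] = [15, 9]
r10 m[φ4→N] = [24, 18]
r10 m[B→φ0] = [34, 24]
r10 m[B→φ1] = [27, 14]
r10 m[B→φ3] = [34, 25]
r10 m[B→φ4] = [25, 18]
r10 m[S→φ3] = [0, 0]
r10 m[Q→φ1] = [9, 9]
r10 m[Q→φ2] = [18, 18]
r10 m[K→φ0] = [0, 0]
r10 m[N→φ2] = [24, 18]
r10 m[N→φ4] = [19, 13]
no fixed point within 10 rounds

NOT CONVERGED within 10 rounds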